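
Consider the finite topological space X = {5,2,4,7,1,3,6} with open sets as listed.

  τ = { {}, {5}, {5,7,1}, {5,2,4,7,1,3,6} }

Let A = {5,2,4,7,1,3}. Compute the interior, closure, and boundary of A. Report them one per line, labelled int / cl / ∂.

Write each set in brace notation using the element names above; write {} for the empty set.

int(A) = {5,7,1}
cl(A)  = {5,2,4,7,1,3,6}
∂A     = {2,4,3,6}

U open, U⊆A: {}, {5}, {5,7,1}. int(A) = ⋃ = {5,7,1}
X∖A={6}, int(X∖A)={}, hence cl(A)={5,2,4,7,1,3,6}
∂A: remove int from cl → {2,4,3,6}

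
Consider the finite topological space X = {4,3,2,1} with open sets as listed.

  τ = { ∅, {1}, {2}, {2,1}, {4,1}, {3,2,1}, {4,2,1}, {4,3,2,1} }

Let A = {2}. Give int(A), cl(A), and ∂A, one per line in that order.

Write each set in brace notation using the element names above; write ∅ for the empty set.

int(A) = {2}
cl(A)  = {3,2}
∂A     = {3}

interior: largest open inside A is {2} (from ∅, {2})
cl via duality: int({4,3,1}) = {4,1}, so X∖{4,1} = {3,2}
cl∖int = {3}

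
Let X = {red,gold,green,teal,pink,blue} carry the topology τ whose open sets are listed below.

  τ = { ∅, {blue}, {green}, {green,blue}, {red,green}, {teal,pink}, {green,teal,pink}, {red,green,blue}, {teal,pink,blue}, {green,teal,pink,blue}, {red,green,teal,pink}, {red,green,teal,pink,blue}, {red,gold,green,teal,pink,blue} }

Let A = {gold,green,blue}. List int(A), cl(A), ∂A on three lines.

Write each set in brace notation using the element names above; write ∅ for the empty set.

int(A) = {green,blue}
cl(A)  = {red,gold,green,blue}
∂A     = {red,gold}

interior: largest open inside A is {green,blue} (from ∅, {green}, {blue}, {green,blue})
cl via duality: int({red,teal,pink}) = {teal,pink}, so X∖{teal,pink} = {red,gold,green,blue}
cl∖int = {red,gold}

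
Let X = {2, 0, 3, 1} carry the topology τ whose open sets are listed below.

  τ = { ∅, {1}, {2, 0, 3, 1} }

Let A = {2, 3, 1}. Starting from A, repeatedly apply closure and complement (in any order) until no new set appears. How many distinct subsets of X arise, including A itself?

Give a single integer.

cl via duality: int({0}) = ∅, so X∖∅ = {2, 0, 3, 1}
Write k for closure, c for complement:
  1. A     = {2, 3, 1}
  2. kA    = {2, 0, 3, 1}
  3. cA    = {0}
  4. ckA   = ∅
  5. kcA   = {2, 0, 3}
  6. ckcA  = {1}
applying k or c yields no new set

6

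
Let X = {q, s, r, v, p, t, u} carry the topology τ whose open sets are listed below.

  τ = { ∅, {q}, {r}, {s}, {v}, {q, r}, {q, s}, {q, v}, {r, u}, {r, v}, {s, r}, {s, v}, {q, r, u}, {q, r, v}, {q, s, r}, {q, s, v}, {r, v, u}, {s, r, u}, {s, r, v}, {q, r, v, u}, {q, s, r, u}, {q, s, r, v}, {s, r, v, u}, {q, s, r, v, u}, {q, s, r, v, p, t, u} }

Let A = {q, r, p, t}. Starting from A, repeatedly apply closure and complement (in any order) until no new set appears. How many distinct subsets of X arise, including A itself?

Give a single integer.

complement {s, v, u}; its interior {s, v}; cl(A) = X∖{s, v} = {q, r, p, t, u}
With k = closure, c = complement:
  1. A     = {q, r, p, t}
  2. kA    = {q, r, p, t, u}
  3. cA    = {s, v, u}
  4. ckA   = {s, v}
  5. kcA   = {s, v, p, t, u}
  6. kckA  = {s, v, p, t}
  7. ckcA  = {q, r}
  8. ckckA = {q, r, u}
k, c of each give nothing new

8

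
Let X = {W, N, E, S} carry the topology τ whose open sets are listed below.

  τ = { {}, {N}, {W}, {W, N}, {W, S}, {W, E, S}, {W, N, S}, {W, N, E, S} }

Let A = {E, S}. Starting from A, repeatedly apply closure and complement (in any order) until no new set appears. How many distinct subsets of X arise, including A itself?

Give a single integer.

X∖A={W, N}, int(X∖A)={W, N}, hence cl(A)={E, S}
Orbit (k=closure, c=complement):
  1. A     = {E, S}
  2. cA    = {W, N}
  3. kcA   = {W, N, E, S}
  4. ckcA  = {}
(closed under both — stop)

4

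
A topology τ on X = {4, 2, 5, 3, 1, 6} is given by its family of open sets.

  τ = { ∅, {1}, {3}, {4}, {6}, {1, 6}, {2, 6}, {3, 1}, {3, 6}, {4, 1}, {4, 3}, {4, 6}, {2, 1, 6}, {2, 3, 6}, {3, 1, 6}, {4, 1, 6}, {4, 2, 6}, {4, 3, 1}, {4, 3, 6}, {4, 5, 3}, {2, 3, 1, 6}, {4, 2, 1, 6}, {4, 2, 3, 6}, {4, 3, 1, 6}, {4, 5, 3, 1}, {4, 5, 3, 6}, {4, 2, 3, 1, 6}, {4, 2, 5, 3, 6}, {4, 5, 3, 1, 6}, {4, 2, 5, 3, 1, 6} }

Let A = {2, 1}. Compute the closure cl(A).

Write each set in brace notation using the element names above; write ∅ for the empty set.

{2, 1}

X∖A={4, 5, 3, 6}, int(X∖A)={4, 5, 3, 6}, hence cl(A)={2, 1}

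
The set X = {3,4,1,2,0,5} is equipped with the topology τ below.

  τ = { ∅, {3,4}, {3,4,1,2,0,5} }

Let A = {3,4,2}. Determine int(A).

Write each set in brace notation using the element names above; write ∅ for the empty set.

{3,4}

opens ⊆ A: ∅, {3,4}; union → int = {3,4}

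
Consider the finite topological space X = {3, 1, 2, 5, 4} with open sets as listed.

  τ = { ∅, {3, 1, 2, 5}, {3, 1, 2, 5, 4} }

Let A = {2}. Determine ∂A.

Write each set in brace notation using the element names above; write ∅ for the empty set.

interior: largest open inside A is ∅ (from ∅)
cl via duality: int({3, 1, 5, 4}) = ∅, so X∖∅ = {3, 1, 2, 5, 4}
cl∖int = {3, 1, 2, 5, 4}

{3, 1, 2, 5, 4}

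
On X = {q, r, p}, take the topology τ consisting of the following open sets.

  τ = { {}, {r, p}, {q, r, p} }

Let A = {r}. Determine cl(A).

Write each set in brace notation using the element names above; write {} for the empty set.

closure: X∖int(X∖A) = X∖{} = {q, r, p}

{q, r, p}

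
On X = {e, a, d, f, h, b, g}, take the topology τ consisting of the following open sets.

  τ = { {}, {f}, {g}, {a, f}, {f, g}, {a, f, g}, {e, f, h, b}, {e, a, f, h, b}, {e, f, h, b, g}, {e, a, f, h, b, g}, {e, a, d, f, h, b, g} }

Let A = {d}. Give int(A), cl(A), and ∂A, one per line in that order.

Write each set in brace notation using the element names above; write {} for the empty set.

int(A) = {}
cl(A)  = {d}
∂A     = {d}

U open, U⊆A: {}. int(A) = ⋃ = {}
X∖A={e, a, f, h, b, g}, int(X∖A)={e, a, f, h, b, g}, hence cl(A)={d}
∂A: remove int from cl → {d}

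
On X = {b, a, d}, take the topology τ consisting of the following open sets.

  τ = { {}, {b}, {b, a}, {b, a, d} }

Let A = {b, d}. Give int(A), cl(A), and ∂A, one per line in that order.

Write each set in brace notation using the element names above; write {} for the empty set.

int(A) = {b}
cl(A)  = {b, a, d}
∂A     = {a, d}

opens ⊆ A: {}, {b}; union → int = {b}
complement {a}; its interior {}; cl(A) = X∖{} = {b, a, d}
boundary = {b, a, d} ∖ {b} = {a, d}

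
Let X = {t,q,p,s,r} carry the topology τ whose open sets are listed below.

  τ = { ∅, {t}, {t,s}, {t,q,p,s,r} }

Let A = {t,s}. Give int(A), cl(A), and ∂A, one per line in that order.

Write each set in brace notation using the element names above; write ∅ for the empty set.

int(A) = {t,s}
cl(A)  = {t,q,p,s,r}
∂A     = {q,p,r}

U open, U⊆A: ∅, {t}, {t,s}. int(A) = ⋃ = {t,s}
X∖A={q,p,r}, int(X∖A)=∅, hence cl(A)={t,q,p,s,r}
∂A: remove int from cl → {q,p,r}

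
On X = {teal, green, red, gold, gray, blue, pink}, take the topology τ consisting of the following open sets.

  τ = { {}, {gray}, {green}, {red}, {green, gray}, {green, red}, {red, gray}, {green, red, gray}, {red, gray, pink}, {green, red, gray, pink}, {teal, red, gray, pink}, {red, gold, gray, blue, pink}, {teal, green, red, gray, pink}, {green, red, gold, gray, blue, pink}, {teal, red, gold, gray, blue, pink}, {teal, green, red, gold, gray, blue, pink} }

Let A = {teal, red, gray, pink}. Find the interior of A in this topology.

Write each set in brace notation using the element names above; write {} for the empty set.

opens ⊆ A: {}, {red}, {gray}, {red, gray}, {red, gray, pink}, {teal, red, gray, pink}; union → int = {teal, red, gray, pink}

{teal, red, gray, pink}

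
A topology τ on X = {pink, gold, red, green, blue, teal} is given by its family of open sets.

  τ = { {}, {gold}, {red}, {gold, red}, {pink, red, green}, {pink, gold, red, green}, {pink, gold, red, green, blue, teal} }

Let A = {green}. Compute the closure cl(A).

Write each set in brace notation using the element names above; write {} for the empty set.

complement {pink, gold, red, blue, teal}; its interior {gold, red}; cl(A) = X∖{gold, red} = {pink, green, blue, teal}

{pink, green, blue, teal}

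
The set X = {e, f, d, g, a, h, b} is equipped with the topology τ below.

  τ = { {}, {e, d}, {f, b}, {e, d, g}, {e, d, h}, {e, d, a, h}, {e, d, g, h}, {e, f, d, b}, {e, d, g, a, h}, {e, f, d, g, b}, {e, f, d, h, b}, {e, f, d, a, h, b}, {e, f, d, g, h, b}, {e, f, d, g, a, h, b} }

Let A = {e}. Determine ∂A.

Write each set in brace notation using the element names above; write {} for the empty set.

{e, d, g, a, h}

interior: largest open inside A is {} (from {})
cl via duality: int({f, d, g, a, h, b}) = {f, b}, so X∖{f, b} = {e, d, g, a, h}
cl∖int = {e, d, g, a, h}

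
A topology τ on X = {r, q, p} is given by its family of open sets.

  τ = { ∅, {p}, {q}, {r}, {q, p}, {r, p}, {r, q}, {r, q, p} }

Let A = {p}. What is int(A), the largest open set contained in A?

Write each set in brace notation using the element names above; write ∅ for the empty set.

open subsets of A: ∅, {p}; so int(A) = {p}

{p}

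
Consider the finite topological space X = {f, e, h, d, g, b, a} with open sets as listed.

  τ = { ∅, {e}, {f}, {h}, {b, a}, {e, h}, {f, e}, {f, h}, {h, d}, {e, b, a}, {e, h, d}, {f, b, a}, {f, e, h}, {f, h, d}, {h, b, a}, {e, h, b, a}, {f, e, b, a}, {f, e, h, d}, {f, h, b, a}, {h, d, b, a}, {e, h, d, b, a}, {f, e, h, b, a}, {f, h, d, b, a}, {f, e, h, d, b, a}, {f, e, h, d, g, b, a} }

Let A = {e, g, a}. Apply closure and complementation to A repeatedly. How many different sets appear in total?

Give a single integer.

10

complement {f, h, d, b}; its interior {f, h, d}; cl(A) = X∖{f, h, d} = {e, g, b, a}
With k = closure, c = complement:
  1. A     = {e, g, a}
  2. kA    = {e, g, b, a}
  3. cA    = {f, h, d, b}
  4. ckA   = {f, h, d}
  5. kcA   = {f, h, d, g, b, a}
  6. kckA  = {f, h, d, g}
  7. ckcA  = {e}
  8. ckckA = {e, b, a}
  9. kckcA = {e, g}
  10. ckckcA = {f, h, d, b, a}
k, c of each give nothing new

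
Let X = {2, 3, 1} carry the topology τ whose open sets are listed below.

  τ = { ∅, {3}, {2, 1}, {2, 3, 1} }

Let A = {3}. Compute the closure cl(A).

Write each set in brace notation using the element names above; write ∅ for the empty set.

{3}

closure: X∖int(X∖A) = X∖{2, 1} = {3}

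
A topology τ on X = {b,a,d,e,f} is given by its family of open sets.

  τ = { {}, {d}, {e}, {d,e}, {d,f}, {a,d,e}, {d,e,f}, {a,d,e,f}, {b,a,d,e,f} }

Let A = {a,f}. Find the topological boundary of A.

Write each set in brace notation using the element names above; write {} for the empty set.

U open, U⊆A: {}. int(A) = ⋃ = {}
X∖A={b,d,e}, int(X∖A)={d,e}, hence cl(A)={b,a,f}
∂A: remove int from cl → {b,a,f}

{b,a,f}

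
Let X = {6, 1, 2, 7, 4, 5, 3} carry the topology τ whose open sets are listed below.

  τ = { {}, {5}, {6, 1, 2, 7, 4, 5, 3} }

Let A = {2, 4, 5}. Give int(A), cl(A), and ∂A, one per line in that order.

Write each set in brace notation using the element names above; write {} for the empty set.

int(A) = {5}
cl(A)  = {6, 1, 2, 7, 4, 5, 3}
∂A     = {6, 1, 2, 7, 4, 3}

opens ⊆ A: {}, {5}; union → int = {5}
complement {6, 1, 7, 3}; its interior {}; cl(A) = X∖{} = {6, 1, 2, 7, 4, 5, 3}
boundary = {6, 1, 2, 7, 4, 5, 3} ∖ {5} = {6, 1, 2, 7, 4, 3}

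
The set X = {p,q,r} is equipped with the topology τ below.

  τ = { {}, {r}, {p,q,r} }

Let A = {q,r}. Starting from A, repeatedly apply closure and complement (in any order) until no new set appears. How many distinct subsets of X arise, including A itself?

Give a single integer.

6

X∖A={p}, int(X∖A)={}, hence cl(A)={p,q,r}
Orbit (k=closure, c=complement):
  1. A     = {q,r}
  2. kA    = {p,q,r}
  3. cA    = {p}
  4. ckA   = {}
  5. kcA   = {p,q}
  6. ckcA  = {r}
(closed under both — stop)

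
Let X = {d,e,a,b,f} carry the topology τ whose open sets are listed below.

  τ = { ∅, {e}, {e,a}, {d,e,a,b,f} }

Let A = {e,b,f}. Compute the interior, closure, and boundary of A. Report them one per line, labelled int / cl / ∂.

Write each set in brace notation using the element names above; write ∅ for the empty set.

opens ⊆ A: ∅, {e}; union → int = {e}
complement {d,a}; its interior ∅; cl(A) = X∖∅ = {d,e,a,b,f}
boundary = {d,e,a,b,f} ∖ {e} = {d,a,b,f}

int(A) = {e}
cl(A)  = {d,e,a,b,f}
∂A     = {d,a,b,f}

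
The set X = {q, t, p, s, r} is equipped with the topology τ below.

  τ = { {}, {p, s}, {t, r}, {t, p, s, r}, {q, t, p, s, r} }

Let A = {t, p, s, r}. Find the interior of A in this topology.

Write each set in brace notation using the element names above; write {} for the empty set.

{t, p, s, r}

interior: largest open inside A is {t, p, s, r} (from {}, {p, s}, {t, r}, {t, p, s, r})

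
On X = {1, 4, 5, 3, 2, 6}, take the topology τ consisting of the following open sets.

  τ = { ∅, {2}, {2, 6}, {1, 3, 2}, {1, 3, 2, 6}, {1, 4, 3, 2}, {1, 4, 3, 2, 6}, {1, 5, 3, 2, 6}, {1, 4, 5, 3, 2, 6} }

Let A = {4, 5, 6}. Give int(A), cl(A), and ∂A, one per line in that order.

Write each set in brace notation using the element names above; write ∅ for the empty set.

open subsets of A: ∅; so int(A) = ∅
closure: X∖int(X∖A) = X∖{1, 3, 2} = {4, 5, 6}
∂A = {4, 5, 6} minus ∅ = {4, 5, 6}

int(A) = ∅
cl(A)  = {4, 5, 6}
∂A     = {4, 5, 6}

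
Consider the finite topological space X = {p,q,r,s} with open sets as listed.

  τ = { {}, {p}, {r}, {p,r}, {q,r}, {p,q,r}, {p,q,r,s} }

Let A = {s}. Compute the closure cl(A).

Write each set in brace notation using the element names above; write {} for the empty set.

cl via duality: int({p,q,r}) = {p,q,r}, so X∖{p,q,r} = {s}

{s}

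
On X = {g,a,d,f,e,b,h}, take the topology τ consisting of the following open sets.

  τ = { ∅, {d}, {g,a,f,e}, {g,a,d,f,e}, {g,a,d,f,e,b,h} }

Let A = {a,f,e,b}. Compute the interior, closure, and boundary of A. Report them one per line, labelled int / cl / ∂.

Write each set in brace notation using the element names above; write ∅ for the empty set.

opens ⊆ A: ∅; union → int = ∅
complement {g,d,h}; its interior {d}; cl(A) = X∖{d} = {g,a,f,e,b,h}
boundary = {g,a,f,e,b,h} ∖ ∅ = {g,a,f,e,b,h}

int(A) = ∅
cl(A)  = {g,a,f,e,b,h}
∂A     = {g,a,f,e,b,h}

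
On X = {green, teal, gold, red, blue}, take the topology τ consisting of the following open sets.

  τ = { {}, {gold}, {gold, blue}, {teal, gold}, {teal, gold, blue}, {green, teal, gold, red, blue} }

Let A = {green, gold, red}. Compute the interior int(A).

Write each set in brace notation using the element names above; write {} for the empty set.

interior: largest open inside A is {gold} (from {}, {gold})

{gold}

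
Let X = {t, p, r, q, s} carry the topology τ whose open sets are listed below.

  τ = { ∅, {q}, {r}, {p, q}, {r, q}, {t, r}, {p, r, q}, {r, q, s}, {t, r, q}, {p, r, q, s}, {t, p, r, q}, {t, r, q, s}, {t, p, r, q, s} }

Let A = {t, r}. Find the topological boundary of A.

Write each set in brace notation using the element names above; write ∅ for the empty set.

open subsets of A: ∅, {r}, {t, r}; so int(A) = {t, r}
closure: X∖int(X∖A) = X∖{p, q} = {t, r, s}
∂A = {t, r, s} minus {t, r} = {s}

{s}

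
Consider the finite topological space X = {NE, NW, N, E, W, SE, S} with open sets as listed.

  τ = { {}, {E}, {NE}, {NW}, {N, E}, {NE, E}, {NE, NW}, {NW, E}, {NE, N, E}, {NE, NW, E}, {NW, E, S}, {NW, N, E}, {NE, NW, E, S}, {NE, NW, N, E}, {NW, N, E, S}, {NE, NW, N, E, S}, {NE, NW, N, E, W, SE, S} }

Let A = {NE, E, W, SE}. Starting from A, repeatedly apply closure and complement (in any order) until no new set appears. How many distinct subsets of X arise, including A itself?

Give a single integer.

closure: X∖int(X∖A) = X∖{NW} = {NE, N, E, W, SE, S}
Let k=closure and c=complement:
  1. A     = {NE, E, W, SE}
  2. kA    = {NE, N, E, W, SE, S}
  3. cA    = {NW, N, S}
  4. ckA   = {NW}
  5. kcA   = {NW, N, W, SE, S}
  6. kckA  = {NW, W, SE, S}
  7. ckcA  = {NE, E}
  8. ckckA = {NE, N, E}
— saturated at 8

8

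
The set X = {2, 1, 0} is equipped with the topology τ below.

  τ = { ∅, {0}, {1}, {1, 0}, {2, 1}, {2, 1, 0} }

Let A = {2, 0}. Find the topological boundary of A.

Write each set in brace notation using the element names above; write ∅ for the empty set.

{2}

interior: largest open inside A is {0} (from ∅, {0})
cl via duality: int({1}) = {1}, so X∖{1} = {2, 0}
cl∖int = {2}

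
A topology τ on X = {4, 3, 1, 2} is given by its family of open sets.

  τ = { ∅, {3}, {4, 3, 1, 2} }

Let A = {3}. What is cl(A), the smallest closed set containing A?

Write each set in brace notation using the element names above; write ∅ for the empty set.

{4, 3, 1, 2}

cl via duality: int({4, 1, 2}) = ∅, so X∖∅ = {4, 3, 1, 2}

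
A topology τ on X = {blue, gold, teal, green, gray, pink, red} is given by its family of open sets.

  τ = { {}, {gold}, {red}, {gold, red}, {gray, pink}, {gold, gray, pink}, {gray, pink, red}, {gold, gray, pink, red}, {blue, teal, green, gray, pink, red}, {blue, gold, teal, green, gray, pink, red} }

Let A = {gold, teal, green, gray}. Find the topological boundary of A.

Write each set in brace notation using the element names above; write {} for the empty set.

{blue, teal, green, gray, pink}

opens ⊆ A: {}, {gold}; union → int = {gold}
complement {blue, pink, red}; its interior {red}; cl(A) = X∖{red} = {blue, gold, teal, green, gray, pink}
boundary = {blue, gold, teal, green, gray, pink} ∖ {gold} = {blue, teal, green, gray, pink}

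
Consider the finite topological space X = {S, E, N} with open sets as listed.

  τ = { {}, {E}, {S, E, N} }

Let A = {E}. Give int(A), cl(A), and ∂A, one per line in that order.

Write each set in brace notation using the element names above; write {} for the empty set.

interior: largest open inside A is {E} (from {}, {E})
cl via duality: int({S, N}) = {}, so X∖{} = {S, E, N}
cl∖int = {S, N}

int(A) = {E}
cl(A)  = {S, E, N}
∂A     = {S, N}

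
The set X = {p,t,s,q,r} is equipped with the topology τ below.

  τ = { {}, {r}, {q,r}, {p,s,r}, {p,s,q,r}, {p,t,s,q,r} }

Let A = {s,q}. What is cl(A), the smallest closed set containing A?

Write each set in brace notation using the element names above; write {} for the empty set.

cl via duality: int({p,t,r}) = {r}, so X∖{r} = {p,t,s,q}

{p,t,s,q}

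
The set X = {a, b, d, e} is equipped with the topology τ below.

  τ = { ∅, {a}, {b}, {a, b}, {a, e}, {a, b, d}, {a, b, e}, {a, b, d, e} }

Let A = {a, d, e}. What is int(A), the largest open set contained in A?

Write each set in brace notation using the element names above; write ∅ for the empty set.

{a, e}

open subsets of A: ∅, {a}, {a, e}; so int(A) = {a, e}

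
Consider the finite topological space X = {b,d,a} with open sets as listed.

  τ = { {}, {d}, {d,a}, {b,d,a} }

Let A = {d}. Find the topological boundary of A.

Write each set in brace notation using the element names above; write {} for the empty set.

open subsets of A: {}, {d}; so int(A) = {d}
closure: X∖int(X∖A) = X∖{} = {b,d,a}
∂A = {b,d,a} minus {d} = {b,a}

{b,a}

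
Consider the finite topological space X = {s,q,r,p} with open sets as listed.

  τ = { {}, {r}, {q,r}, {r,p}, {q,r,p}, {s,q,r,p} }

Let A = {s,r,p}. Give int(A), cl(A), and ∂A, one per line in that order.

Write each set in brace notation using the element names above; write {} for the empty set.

int(A) = {r,p}
cl(A)  = {s,q,r,p}
∂A     = {s,q}

interior: largest open inside A is {r,p} (from {}, {r}, {r,p})
cl via duality: int({q}) = {}, so X∖{} = {s,q,r,p}
cl∖int = {s,q}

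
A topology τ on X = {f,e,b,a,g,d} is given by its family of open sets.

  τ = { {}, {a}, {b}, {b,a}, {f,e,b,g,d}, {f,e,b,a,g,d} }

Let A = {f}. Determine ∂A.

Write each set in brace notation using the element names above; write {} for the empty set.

{f,e,g,d}

open subsets of A: {}; so int(A) = {}
closure: X∖int(X∖A) = X∖{b,a} = {f,e,g,d}
∂A = {f,e,g,d} minus {} = {f,e,g,d}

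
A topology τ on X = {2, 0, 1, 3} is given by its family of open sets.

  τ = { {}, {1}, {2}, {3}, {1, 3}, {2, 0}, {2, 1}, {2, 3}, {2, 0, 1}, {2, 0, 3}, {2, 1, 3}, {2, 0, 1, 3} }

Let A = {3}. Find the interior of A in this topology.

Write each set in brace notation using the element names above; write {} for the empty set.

{3}

interior: largest open inside A is {3} (from {}, {3})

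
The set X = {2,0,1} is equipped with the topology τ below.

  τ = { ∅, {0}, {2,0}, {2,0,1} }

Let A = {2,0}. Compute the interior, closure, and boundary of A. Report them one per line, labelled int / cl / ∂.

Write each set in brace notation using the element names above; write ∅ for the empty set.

int(A) = {2,0}
cl(A)  = {2,0,1}
∂A     = {1}

interior: largest open inside A is {2,0} (from ∅, {0}, {2,0})
cl via duality: int({1}) = ∅, so X∖∅ = {2,0,1}
cl∖int = {1}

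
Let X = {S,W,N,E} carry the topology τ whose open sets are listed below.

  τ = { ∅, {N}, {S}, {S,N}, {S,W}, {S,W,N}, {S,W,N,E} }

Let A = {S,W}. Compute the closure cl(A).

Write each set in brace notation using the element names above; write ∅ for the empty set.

closure: X∖int(X∖A) = X∖{N} = {S,W,E}

{S,W,E}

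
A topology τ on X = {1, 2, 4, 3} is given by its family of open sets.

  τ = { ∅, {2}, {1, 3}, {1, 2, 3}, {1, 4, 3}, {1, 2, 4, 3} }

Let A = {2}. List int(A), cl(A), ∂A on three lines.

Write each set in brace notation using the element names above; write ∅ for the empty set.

U open, U⊆A: ∅, {2}. int(A) = ⋃ = {2}
X∖A={1, 4, 3}, int(X∖A)={1, 4, 3}, hence cl(A)={2}
∂A: remove int from cl → ∅

int(A) = {2}
cl(A)  = {2}
∂A     = ∅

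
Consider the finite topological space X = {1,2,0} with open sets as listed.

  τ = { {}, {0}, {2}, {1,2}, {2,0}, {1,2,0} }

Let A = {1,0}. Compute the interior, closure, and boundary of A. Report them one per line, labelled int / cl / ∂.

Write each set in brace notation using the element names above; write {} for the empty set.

int(A) = {0}
cl(A)  = {1,0}
∂A     = {1}

open subsets of A: {}, {0}; so int(A) = {0}
closure: X∖int(X∖A) = X∖{2} = {1,0}
∂A = {1,0} minus {0} = {1}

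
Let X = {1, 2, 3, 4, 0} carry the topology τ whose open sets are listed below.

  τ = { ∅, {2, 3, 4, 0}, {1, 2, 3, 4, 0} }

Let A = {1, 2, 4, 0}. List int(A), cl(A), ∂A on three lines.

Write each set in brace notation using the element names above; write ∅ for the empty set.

int(A) = ∅
cl(A)  = {1, 2, 3, 4, 0}
∂A     = {1, 2, 3, 4, 0}

opens ⊆ A: ∅; union → int = ∅
complement {3}; its interior ∅; cl(A) = X∖∅ = {1, 2, 3, 4, 0}
boundary = {1, 2, 3, 4, 0} ∖ ∅ = {1, 2, 3, 4, 0}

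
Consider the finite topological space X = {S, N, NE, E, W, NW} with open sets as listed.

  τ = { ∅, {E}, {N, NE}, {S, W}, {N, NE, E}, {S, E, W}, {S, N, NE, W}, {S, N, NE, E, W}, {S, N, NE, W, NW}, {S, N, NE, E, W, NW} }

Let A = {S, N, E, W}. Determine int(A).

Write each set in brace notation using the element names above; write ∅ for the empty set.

interior: largest open inside A is {S, E, W} (from ∅, {E}, {S, W}, {S, E, W})

{S, E, W}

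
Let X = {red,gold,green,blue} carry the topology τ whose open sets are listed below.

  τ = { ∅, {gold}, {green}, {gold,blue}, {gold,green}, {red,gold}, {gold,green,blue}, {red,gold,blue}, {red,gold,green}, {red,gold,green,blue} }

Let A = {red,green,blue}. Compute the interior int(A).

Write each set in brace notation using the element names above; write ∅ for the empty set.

opens ⊆ A: ∅, {green}; union → int = {green}

{green}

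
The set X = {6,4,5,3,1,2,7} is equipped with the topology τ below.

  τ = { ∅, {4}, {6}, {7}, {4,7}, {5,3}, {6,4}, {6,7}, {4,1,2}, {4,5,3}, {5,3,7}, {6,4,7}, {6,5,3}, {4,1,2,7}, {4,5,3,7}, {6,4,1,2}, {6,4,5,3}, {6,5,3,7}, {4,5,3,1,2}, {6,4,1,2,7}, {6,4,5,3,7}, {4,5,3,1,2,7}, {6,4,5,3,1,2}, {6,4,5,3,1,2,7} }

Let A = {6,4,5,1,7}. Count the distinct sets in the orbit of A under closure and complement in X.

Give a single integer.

cl via duality: int({3,2}) = ∅, so X∖∅ = {6,4,5,3,1,2,7}
Write k for closure, c for complement:
  1. A     = {6,4,5,1,7}
  2. kA    = {6,4,5,3,1,2,7}
  3. cA    = {3,2}
  4. ckA   = ∅
  5. kcA   = {5,3,1,2}
  6. ckcA  = {6,4,7}
  7. kckcA = {6,4,1,2,7}
  8. ckckcA = {5,3}
applying k or c yields no new set

8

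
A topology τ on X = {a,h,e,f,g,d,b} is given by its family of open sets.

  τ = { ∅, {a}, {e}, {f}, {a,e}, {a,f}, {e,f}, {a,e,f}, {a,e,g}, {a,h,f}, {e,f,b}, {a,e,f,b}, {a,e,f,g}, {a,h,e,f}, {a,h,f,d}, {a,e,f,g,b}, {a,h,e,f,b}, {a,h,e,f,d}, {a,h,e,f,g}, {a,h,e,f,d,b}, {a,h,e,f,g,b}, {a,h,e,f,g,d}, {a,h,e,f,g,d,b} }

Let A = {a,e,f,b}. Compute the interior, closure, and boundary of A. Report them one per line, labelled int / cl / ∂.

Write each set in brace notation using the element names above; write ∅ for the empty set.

int(A) = {a,e,f,b}
cl(A)  = {a,h,e,f,g,d,b}
∂A     = {h,g,d}

opens ⊆ A: ∅, {f}, {a}, {e}, {a,f}, {a,e}, {e,f}, {a,e,f}, {e,f,b}, {a,e,f,b}; union → int = {a,e,f,b}
complement {h,g,d}; its interior ∅; cl(A) = X∖∅ = {a,h,e,f,g,d,b}
boundary = {a,h,e,f,g,d,b} ∖ {a,e,f,b} = {h,g,d}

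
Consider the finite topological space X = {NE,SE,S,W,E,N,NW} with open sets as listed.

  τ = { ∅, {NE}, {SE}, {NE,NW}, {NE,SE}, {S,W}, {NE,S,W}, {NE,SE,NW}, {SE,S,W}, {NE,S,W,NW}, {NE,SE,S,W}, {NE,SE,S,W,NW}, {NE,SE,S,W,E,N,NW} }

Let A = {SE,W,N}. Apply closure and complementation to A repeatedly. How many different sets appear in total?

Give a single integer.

X∖A={NE,S,E,NW}, int(X∖A)={NE,NW}, hence cl(A)={SE,S,W,E,N}
Orbit (k=closure, c=complement):
  1. A     = {SE,W,N}
  2. kA    = {SE,S,W,E,N}
  3. cA    = {NE,S,E,NW}
  4. ckA   = {NE,NW}
  5. kcA   = {NE,S,W,E,N,NW}
  6. kckA  = {NE,E,N,NW}
  7. ckcA  = {SE}
  8. ckckA = {SE,S,W}
  9. kckcA = {SE,E,N}
  10. ckckcA = {NE,S,W,NW}
(closed under both — stop)

10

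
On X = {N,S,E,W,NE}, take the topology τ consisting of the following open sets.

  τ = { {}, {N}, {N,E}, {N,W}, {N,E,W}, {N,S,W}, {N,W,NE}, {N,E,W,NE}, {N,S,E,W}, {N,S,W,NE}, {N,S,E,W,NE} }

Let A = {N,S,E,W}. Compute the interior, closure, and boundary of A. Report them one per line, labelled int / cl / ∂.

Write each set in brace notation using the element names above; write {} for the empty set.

int(A) = {N,S,E,W}
cl(A)  = {N,S,E,W,NE}
∂A     = {NE}

U open, U⊆A: {}, {N}, {N,E}, {N,W}, {N,S,W}, {N,E,W}, {N,S,E,W}. int(A) = ⋃ = {N,S,E,W}
X∖A={NE}, int(X∖A)={}, hence cl(A)={N,S,E,W,NE}
∂A: remove int from cl → {NE}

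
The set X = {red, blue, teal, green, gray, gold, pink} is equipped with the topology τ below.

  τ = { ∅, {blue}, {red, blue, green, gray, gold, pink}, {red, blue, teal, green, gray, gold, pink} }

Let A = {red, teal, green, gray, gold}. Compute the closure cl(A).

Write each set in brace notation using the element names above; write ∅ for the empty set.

{red, teal, green, gray, gold, pink}

cl via duality: int({blue, pink}) = {blue}, so X∖{blue} = {red, teal, green, gray, gold, pink}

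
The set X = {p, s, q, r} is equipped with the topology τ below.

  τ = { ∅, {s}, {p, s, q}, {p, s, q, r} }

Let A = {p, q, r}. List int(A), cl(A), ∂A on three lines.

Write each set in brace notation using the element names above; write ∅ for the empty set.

int(A) = ∅
cl(A)  = {p, q, r}
∂A     = {p, q, r}

interior: largest open inside A is ∅ (from ∅)
cl via duality: int({s}) = {s}, so X∖{s} = {p, q, r}
cl∖int = {p, q, r}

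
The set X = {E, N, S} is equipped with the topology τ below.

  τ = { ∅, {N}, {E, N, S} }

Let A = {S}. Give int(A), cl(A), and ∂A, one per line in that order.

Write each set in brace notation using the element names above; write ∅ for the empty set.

int(A) = ∅
cl(A)  = {E, S}
∂A     = {E, S}

interior: largest open inside A is ∅ (from ∅)
cl via duality: int({E, N}) = {N}, so X∖{N} = {E, S}
cl∖int = {E, S}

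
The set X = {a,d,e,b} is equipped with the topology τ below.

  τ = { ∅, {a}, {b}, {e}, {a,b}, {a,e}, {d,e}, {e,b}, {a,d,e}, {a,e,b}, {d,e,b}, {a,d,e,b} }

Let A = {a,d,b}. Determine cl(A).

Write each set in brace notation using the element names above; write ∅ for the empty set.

X∖A={e}, int(X∖A)={e}, hence cl(A)={a,d,b}

{a,d,b}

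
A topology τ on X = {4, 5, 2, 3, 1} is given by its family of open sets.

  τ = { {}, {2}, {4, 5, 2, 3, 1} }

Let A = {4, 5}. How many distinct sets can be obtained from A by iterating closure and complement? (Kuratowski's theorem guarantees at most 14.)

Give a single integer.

X∖A={2, 3, 1}, int(X∖A)={2}, hence cl(A)={4, 5, 3, 1}
Orbit (k=closure, c=complement):
  1. A     = {4, 5}
  2. kA    = {4, 5, 3, 1}
  3. cA    = {2, 3, 1}
  4. ckA   = {2}
  5. kcA   = {4, 5, 2, 3, 1}
  6. ckcA  = {}
(closed under both — stop)

6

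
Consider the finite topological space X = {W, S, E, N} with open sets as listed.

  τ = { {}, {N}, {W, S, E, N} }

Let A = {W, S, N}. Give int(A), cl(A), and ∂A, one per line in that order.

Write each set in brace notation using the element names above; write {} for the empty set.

int(A) = {N}
cl(A)  = {W, S, E, N}
∂A     = {W, S, E}

interior: largest open inside A is {N} (from {}, {N})
cl via duality: int({E}) = {}, so X∖{} = {W, S, E, N}
cl∖int = {W, S, E}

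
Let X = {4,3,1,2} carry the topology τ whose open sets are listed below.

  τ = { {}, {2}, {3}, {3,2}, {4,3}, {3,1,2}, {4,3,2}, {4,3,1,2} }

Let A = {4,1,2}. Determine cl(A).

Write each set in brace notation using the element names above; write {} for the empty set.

X∖A={3}, int(X∖A)={3}, hence cl(A)={4,1,2}

{4,1,2}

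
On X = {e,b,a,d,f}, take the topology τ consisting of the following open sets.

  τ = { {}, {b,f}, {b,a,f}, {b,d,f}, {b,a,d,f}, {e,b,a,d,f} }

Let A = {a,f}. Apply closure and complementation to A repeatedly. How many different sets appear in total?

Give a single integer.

4

closure: X∖int(X∖A) = X∖{} = {e,b,a,d,f}
Let k=closure and c=complement:
  1. A     = {a,f}
  2. kA    = {e,b,a,d,f}
  3. cA    = {e,b,d}
  4. ckA   = {}
— saturated at 4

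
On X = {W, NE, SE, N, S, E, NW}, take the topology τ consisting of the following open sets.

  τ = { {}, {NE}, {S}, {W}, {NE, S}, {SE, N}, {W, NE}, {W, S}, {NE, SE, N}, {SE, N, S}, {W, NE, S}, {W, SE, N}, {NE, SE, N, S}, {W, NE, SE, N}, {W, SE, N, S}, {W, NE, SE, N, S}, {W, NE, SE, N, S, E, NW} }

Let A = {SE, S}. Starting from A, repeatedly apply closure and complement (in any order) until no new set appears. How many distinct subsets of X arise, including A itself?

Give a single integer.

10

complement {W, NE, N, E, NW}; its interior {W, NE}; cl(A) = X∖{W, NE} = {SE, N, S, E, NW}
With k = closure, c = complement:
  1. A     = {SE, S}
  2. kA    = {SE, N, S, E, NW}
  3. cA    = {W, NE, N, E, NW}
  4. ckA   = {W, NE}
  5. kcA   = {W, NE, SE, N, E, NW}
  6. kckA  = {W, NE, E, NW}
  7. ckcA  = {S}
  8. ckckA = {SE, N, S}
  9. kckcA = {S, E, NW}
  10. ckckcA = {W, NE, SE, N}
k, c of each give nothing new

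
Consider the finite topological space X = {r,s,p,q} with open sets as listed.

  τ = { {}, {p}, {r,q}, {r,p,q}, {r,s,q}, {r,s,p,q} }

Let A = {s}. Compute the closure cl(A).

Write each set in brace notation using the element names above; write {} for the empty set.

{s}

complement {r,p,q}; its interior {r,p,q}; cl(A) = X∖{r,p,q} = {s}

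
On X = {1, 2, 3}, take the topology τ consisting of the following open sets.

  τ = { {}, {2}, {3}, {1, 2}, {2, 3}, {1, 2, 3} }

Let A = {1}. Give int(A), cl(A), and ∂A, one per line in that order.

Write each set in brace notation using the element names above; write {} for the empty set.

interior: largest open inside A is {} (from {})
cl via duality: int({2, 3}) = {2, 3}, so X∖{2, 3} = {1}
cl∖int = {1}

int(A) = {}
cl(A)  = {1}
∂A     = {1}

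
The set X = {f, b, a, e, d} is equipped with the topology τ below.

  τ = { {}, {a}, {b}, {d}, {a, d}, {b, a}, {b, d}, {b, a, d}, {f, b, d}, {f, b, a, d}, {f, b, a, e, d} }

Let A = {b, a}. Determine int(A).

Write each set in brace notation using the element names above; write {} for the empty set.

{b, a}

open subsets of A: {}, {b}, {a}, {b, a}; so int(A) = {b, a}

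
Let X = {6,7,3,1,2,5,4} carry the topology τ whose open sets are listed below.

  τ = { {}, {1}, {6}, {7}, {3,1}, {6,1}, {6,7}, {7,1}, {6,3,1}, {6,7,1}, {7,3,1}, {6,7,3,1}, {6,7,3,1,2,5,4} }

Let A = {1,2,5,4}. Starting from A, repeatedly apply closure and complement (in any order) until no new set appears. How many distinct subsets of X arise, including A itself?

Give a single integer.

8

closure: X∖int(X∖A) = X∖{6,7} = {3,1,2,5,4}
Let k=closure and c=complement:
  1. A     = {1,2,5,4}
  2. kA    = {3,1,2,5,4}
  3. cA    = {6,7,3}
  4. ckA   = {6,7}
  5. kcA   = {6,7,3,2,5,4}
  6. kckA  = {6,7,2,5,4}
  7. ckcA  = {1}
  8. ckckA = {3,1}
— saturated at 8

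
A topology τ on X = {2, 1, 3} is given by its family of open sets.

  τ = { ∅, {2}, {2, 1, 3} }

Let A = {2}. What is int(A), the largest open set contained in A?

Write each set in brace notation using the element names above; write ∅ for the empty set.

{2}

U open, U⊆A: ∅, {2}. int(A) = ⋃ = {2}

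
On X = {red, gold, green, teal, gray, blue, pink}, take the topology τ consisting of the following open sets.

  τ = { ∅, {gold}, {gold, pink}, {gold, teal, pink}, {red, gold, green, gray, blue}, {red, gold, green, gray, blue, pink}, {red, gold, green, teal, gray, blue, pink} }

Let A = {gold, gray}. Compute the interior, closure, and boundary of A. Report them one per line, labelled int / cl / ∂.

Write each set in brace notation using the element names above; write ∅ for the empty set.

interior: largest open inside A is {gold} (from ∅, {gold})
cl via duality: int({red, green, teal, blue, pink}) = ∅, so X∖∅ = {red, gold, green, teal, gray, blue, pink}
cl∖int = {red, green, teal, gray, blue, pink}

int(A) = {gold}
cl(A)  = {red, gold, green, teal, gray, blue, pink}
∂A     = {red, green, teal, gray, blue, pink}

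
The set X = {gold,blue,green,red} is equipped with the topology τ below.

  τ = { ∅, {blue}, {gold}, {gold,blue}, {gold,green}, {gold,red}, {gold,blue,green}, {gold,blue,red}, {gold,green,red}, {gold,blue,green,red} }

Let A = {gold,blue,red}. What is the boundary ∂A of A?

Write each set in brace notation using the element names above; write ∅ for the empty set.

opens ⊆ A: ∅, {gold}, {blue}, {gold,blue}, {gold,red}, {gold,blue,red}; union → int = {gold,blue,red}
complement {green}; its interior ∅; cl(A) = X∖∅ = {gold,blue,green,red}
boundary = {gold,blue,green,red} ∖ {gold,blue,red} = {green}

{green}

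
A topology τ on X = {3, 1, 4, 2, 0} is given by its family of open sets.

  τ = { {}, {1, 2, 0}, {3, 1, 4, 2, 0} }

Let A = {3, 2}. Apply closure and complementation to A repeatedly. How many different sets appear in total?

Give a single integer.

complement {1, 4, 0}; its interior {}; cl(A) = X∖{} = {3, 1, 4, 2, 0}
With k = closure, c = complement:
  1. A     = {3, 2}
  2. kA    = {3, 1, 4, 2, 0}
  3. cA    = {1, 4, 0}
  4. ckA   = {}
k, c of each give nothing new

4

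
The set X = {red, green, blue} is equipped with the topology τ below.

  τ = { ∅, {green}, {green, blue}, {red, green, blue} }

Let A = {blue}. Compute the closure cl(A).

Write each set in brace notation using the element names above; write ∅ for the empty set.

X∖A={red, green}, int(X∖A)={green}, hence cl(A)={red, blue}

{red, blue}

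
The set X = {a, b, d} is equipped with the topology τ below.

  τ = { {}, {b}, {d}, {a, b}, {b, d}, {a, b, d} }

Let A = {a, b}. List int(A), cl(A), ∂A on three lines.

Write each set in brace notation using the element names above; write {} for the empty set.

interior: largest open inside A is {a, b} (from {}, {b}, {a, b})
cl via duality: int({d}) = {d}, so X∖{d} = {a, b}
cl∖int = {}

int(A) = {a, b}
cl(A)  = {a, b}
∂A     = {}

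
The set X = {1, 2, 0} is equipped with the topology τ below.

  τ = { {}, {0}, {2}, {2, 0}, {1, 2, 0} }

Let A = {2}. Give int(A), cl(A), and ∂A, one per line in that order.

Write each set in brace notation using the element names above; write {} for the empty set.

interior: largest open inside A is {2} (from {}, {2})
cl via duality: int({1, 0}) = {0}, so X∖{0} = {1, 2}
cl∖int = {1}

int(A) = {2}
cl(A)  = {1, 2}
∂A     = {1}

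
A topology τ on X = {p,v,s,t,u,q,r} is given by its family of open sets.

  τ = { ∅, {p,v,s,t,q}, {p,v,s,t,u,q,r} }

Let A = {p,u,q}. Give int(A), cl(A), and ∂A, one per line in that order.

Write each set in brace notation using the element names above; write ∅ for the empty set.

opens ⊆ A: ∅; union → int = ∅
complement {v,s,t,r}; its interior ∅; cl(A) = X∖∅ = {p,v,s,t,u,q,r}
boundary = {p,v,s,t,u,q,r} ∖ ∅ = {p,v,s,t,u,q,r}

int(A) = ∅
cl(A)  = {p,v,s,t,u,q,r}
∂A     = {p,v,s,t,u,q,r}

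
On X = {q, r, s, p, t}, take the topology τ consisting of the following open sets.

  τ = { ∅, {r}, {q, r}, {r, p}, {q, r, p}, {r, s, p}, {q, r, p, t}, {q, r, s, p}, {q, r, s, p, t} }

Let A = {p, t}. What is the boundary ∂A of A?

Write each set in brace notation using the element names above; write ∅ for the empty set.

{s, p, t}

open subsets of A: ∅; so int(A) = ∅
closure: X∖int(X∖A) = X∖{q, r} = {s, p, t}
∂A = {s, p, t} minus ∅ = {s, p, t}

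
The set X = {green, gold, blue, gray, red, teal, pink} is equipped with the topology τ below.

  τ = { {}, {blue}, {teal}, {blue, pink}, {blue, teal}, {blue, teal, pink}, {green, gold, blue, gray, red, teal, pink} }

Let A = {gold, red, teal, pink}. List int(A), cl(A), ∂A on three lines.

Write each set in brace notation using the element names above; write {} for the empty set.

interior: largest open inside A is {teal} (from {}, {teal})
cl via duality: int({green, blue, gray}) = {blue}, so X∖{blue} = {green, gold, gray, red, teal, pink}
cl∖int = {green, gold, gray, red, pink}

int(A) = {teal}
cl(A)  = {green, gold, gray, red, teal, pink}
∂A     = {green, gold, gray, red, pink}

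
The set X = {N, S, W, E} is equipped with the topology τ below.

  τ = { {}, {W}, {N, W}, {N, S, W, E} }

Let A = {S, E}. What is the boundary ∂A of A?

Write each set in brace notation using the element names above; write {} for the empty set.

open subsets of A: {}; so int(A) = {}
closure: X∖int(X∖A) = X∖{N, W} = {S, E}
∂A = {S, E} minus {} = {S, E}

{S, E}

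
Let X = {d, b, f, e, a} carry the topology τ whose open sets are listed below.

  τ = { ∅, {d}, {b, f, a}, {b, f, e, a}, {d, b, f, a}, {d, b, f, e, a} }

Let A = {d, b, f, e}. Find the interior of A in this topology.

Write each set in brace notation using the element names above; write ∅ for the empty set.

{d}

opens ⊆ A: ∅, {d}; union → int = {d}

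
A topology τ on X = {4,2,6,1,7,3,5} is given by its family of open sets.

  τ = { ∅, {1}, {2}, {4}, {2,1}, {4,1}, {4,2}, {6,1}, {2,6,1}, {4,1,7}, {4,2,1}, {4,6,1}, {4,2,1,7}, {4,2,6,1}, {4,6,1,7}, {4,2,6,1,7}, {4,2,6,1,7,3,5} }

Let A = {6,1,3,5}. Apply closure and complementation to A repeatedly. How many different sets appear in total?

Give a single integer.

6

cl via duality: int({4,2,7}) = {4,2}, so X∖{4,2} = {6,1,7,3,5}
Write k for closure, c for complement:
  1. A     = {6,1,3,5}
  2. kA    = {6,1,7,3,5}
  3. cA    = {4,2,7}
  4. ckA   = {4,2}
  5. kcA   = {4,2,7,3,5}
  6. ckcA  = {6,1}
applying k or c yields no new set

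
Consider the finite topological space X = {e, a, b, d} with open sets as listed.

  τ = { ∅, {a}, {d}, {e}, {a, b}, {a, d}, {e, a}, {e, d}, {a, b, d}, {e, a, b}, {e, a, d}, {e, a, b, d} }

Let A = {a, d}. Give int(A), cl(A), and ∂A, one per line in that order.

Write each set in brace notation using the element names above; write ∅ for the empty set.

open subsets of A: ∅, {d}, {a}, {a, d}; so int(A) = {a, d}
closure: X∖int(X∖A) = X∖{e} = {a, b, d}
∂A = {a, b, d} minus {a, d} = {b}

int(A) = {a, d}
cl(A)  = {a, b, d}
∂A     = {b}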